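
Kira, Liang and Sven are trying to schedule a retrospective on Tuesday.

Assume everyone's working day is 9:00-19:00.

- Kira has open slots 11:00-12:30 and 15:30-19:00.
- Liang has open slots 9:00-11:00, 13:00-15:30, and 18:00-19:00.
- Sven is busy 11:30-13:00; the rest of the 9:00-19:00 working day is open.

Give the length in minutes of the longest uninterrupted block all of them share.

Sven free within 09:00–19:00: 09:00–11:30, 13:00–19:00.
Kira ∩ Liang: 18:00–19:00.
Kira ∩ Liang ∩ Sven: 18:00–19:00.
Single common window of 60 minutes.

60 minutes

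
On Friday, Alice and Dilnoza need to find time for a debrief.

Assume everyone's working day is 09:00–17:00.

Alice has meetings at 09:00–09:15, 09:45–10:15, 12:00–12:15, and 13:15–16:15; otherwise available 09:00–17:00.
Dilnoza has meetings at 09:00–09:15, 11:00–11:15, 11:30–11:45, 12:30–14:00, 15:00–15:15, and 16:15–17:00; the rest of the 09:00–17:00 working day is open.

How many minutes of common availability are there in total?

Alice free within 09:00–17:00: 09:15–09:45, 10:15–12:00, 12:15–13:15, 16:15–17:00.
Dilnoza free within 09:00–17:00: 09:15–11:00, 11:15–11:30, 11:45–12:30, 14:00–15:00, 15:15–16:15.
Alice ∩ Dilnoza: 09:15–09:45, 10:15–11:00, 11:15–11:30, 11:45–12:00, 12:15–12:30.
Total common minutes: 30 + 45 + 15 + 15 + 15 = 120.

120 minutes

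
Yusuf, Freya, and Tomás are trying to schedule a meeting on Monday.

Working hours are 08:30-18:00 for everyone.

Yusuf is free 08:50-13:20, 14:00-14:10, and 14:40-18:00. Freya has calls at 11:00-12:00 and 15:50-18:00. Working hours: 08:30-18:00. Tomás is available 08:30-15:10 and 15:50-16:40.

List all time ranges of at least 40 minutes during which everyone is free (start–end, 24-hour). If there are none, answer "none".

08:50–11:00, 12:00–13:20

Freya free within 08:30–18:00: 08:30–11:00, 12:00–15:50.
Yusuf ∩ Freya: 08:50–11:00, 12:00–13:20, 14:00–14:10, 14:40–15:50.
Yusuf ∩ Freya ∩ Tomás: 08:50–11:00, 12:00–13:20, 14:00–14:10, 14:40–15:10.
Windows ≥ 40 min: 08:50–11:00, 12:00–13:20.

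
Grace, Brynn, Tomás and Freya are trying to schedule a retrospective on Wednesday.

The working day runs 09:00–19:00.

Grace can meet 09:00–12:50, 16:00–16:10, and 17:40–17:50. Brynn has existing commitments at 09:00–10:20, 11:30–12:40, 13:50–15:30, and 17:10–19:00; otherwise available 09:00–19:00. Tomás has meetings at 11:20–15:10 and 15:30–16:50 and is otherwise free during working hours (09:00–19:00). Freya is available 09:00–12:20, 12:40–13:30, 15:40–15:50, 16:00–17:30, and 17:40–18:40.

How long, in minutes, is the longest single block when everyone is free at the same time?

Brynn free within 09:00–19:00: 10:20–11:30, 12:40–13:50, 15:30–17:10.
Tomás free within 09:00–19:00: 09:00–11:20, 15:10–15:30, 16:50–19:00.
Grace ∩ Brynn: 10:20–11:30, 12:40–12:50, 16:00–16:10.
Grace ∩ Brynn ∩ Tomás: 10:20–11:20.
Grace ∩ Brynn ∩ Tomás ∩ Freya: 10:20–11:20.
Single common window of 60 minutes.

60 minutes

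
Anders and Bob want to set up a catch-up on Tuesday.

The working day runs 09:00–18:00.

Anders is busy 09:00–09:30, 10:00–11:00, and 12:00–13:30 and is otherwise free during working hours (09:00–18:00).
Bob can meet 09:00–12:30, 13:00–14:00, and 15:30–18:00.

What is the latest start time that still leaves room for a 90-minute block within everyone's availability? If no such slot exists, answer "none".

Anders free within 09:00–18:00: 09:30–10:00, 11:00–12:00, 13:30–18:00.
Anders ∩ Bob: 09:30–10:00, 11:00–12:00, 13:30–14:00, 15:30–18:00.
Windows ≥ 90 min: 15:30–18:00.
Latest start in the last window 15:30–18:00 is 18:00 − 90 min = 16:30.

16:30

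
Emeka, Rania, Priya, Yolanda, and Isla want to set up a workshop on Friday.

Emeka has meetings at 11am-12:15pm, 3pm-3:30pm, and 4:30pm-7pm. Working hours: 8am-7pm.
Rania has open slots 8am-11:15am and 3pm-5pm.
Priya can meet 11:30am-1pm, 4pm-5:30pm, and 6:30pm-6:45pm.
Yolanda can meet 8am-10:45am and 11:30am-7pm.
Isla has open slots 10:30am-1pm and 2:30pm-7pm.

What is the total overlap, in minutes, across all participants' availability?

30 minutes

Emeka free within 08:00–19:00: 08:00–11:00, 12:15–15:00, 15:30–16:30.
Emeka ∩ Rania: 08:00–11:00, 15:30–16:30.
Emeka ∩ Rania ∩ Priya: 16:00–16:30.
Emeka ∩ Rania ∩ Priya ∩ Yolanda: 16:00–16:30.
Emeka ∩ Rania ∩ Priya ∩ Yolanda ∩ Isla: 16:00–16:30.
Total common minutes: 30.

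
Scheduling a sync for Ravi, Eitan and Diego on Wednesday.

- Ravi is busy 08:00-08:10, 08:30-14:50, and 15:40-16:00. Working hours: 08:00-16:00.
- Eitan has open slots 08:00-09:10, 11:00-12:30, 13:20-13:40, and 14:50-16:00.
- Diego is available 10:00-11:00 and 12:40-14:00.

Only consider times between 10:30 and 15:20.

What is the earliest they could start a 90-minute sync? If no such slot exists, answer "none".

Ravi free within 08:00–16:00: 08:10–08:30, 14:50–15:40.
Ravi ∩ Eitan: 08:10–08:30, 14:50–15:40.
Ravi ∩ Eitan ∩ Diego: (none).
Restricted to 10:30–15:20: (none).
Windows ≥ 90 min: (none).

none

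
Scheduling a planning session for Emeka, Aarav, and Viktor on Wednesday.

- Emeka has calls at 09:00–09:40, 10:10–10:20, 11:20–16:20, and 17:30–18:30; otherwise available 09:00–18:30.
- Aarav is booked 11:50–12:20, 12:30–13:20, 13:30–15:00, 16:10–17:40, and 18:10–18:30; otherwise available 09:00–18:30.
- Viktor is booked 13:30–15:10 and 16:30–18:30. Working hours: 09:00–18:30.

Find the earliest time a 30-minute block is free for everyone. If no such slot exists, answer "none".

09:40

Emeka free within 09:00–18:30: 09:40–10:10, 10:20–11:20, 16:20–17:30.
Aarav free within 09:00–18:30: 09:00–11:50, 12:20–12:30, 13:20–13:30, 15:00–16:10, 17:40–18:10.
Viktor free within 09:00–18:30: 09:00–13:30, 15:10–16:30.
Emeka ∩ Aarav: 09:40–10:10, 10:20–11:20.
Emeka ∩ Aarav ∩ Viktor: 09:40–10:10, 10:20–11:20.
Windows ≥ 30 min: 09:40–10:10, 10:20–11:20.
Earliest such window starts at 09:40.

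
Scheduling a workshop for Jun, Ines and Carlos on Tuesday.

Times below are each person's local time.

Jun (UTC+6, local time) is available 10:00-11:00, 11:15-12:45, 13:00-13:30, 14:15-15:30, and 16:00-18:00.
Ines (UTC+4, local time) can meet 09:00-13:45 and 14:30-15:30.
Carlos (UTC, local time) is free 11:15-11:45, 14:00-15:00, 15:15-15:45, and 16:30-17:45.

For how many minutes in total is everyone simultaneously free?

15 minutes

Jun → UTC: 04:00–05:00, 05:15–06:45, 07:00–07:30, 08:15–09:30, 10:00–12:00.
Ines → UTC: 05:00–09:45, 10:30–11:30.
Carlos → UTC: 11:15–11:45, 14:00–15:00, 15:15–15:45, 16:30–17:45.
Jun ∩ Ines: 05:15–06:45, 07:00–07:30, 08:15–09:30, 10:30–11:30.
Jun ∩ Ines ∩ Carlos: 11:15–11:30.
Total common minutes: 15.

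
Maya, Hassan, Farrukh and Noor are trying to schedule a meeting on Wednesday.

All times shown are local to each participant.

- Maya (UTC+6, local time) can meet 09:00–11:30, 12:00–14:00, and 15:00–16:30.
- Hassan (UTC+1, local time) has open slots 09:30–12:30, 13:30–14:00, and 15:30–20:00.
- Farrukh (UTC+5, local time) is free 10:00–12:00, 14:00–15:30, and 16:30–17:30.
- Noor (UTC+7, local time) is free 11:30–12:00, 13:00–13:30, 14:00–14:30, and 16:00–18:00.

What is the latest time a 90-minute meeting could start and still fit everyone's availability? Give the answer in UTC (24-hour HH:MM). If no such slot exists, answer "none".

Maya → UTC: 03:00–05:30, 06:00–08:00, 09:00–10:30.
Hassan → UTC: 08:30–11:30, 12:30–13:00, 14:30–19:00.
Farrukh → UTC: 05:00–07:00, 09:00–10:30, 11:30–12:30.
Noor → UTC: 04:30–05:00, 06:00–06:30, 07:00–07:30, 09:00–11:00.
Maya ∩ Hassan: 09:00–10:30.
Maya ∩ Hassan ∩ Farrukh: 09:00–10:30.
Maya ∩ Hassan ∩ Farrukh ∩ Noor: 09:00–10:30.
Windows ≥ 90 min: 09:00–10:30.
Latest start in the last window 09:00–10:30 is 10:30 − 90 min = 09:00.

09:00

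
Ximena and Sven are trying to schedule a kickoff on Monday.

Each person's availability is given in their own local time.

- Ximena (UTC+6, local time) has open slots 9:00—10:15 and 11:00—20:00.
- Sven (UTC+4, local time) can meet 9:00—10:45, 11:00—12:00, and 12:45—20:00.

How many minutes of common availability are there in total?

Ximena → UTC: 03:00–04:15, 05:00–14:00.
Sven → UTC: 05:00–06:45, 07:00–08:00, 08:45–16:00.
Ximena ∩ Sven: 05:00–06:45, 07:00–08:00, 08:45–14:00.
Total common minutes: 105 + 60 + 315 = 480.

480 minutes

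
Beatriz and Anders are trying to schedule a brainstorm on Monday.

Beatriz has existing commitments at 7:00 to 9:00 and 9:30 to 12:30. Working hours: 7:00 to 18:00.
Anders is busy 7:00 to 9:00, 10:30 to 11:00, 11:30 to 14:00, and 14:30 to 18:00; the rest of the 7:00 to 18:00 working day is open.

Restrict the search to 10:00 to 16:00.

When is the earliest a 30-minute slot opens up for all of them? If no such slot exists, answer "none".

Beatriz free within 07:00–18:00: 09:00–09:30, 12:30–18:00.
Anders free within 07:00–18:00: 09:00–10:30, 11:00–11:30, 14:00–14:30.
Beatriz ∩ Anders: 09:00–09:30, 14:00–14:30.
Restricted to 10:00–16:00: 14:00–14:30.
Windows ≥ 30 min: 14:00–14:30.
Earliest such window starts at 14:00.

14:00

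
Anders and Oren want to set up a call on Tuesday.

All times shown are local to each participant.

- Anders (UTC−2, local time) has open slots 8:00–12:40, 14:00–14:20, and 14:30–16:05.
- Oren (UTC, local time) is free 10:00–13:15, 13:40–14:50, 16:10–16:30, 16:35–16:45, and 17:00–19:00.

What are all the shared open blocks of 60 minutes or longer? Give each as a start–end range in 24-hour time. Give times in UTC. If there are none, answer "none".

10:00–13:15, 13:40–14:40, 17:00–18:05

Anders → UTC: 10:00–14:40, 16:00–16:20, 16:30–18:05.
Oren → UTC: 10:00–13:15, 13:40–14:50, 16:10–16:30, 16:35–16:45, 17:00–19:00.
Anders ∩ Oren: 10:00–13:15, 13:40–14:40, 16:10–16:20, 16:35–16:45, 17:00–18:05.
Windows ≥ 60 min: 10:00–13:15, 13:40–14:40, 17:00–18:05.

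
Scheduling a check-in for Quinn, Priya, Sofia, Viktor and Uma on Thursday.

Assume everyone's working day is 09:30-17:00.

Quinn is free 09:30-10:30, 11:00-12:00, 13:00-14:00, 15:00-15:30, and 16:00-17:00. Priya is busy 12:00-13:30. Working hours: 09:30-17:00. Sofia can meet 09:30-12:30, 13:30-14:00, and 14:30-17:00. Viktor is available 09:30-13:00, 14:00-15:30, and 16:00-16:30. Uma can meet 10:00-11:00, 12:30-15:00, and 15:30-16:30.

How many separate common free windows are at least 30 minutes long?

Priya free within 09:30–17:00: 09:30–12:00, 13:30–17:00.
Quinn ∩ Priya: 09:30–10:30, 11:00–12:00, 13:30–14:00, 15:00–15:30, 16:00–17:00.
Quinn ∩ Priya ∩ Sofia: 09:30–10:30, 11:00–12:00, 13:30–14:00, 15:00–15:30, 16:00–17:00.
Quinn ∩ Priya ∩ Sofia ∩ Viktor: 09:30–10:30, 11:00–12:00, 15:00–15:30, 16:00–16:30.
Quinn ∩ Priya ∩ Sofia ∩ Viktor ∩ Uma: 10:00–10:30, 16:00–16:30.
Windows ≥ 30 min: 10:00–10:30, 16:00–16:30.
That's 2 windows.

2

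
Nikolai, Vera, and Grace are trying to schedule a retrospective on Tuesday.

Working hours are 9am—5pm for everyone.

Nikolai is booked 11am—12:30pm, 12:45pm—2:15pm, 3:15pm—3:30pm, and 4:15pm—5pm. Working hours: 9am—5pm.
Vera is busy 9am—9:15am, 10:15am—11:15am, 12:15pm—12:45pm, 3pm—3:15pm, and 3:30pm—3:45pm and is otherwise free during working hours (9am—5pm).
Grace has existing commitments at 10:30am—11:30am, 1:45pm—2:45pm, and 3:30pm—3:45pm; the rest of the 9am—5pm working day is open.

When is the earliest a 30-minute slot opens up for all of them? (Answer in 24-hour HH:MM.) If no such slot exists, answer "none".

Nikolai free within 09:00–17:00: 09:00–11:00, 12:30–12:45, 14:15–15:15, 15:30–16:15.
Vera free within 09:00–17:00: 09:15–10:15, 11:15–12:15, 12:45–15:00, 15:15–15:30, 15:45–17:00.
Grace free within 09:00–17:00: 09:00–10:30, 11:30–13:45, 14:45–15:30, 15:45–17:00.
Nikolai ∩ Vera: 09:15–10:15, 14:15–15:00, 15:45–16:15.
Nikolai ∩ Vera ∩ Grace: 09:15–10:15, 14:45–15:00, 15:45–16:15.
Windows ≥ 30 min: 09:15–10:15, 15:45–16:15.
Earliest such window starts at 09:15.

09:15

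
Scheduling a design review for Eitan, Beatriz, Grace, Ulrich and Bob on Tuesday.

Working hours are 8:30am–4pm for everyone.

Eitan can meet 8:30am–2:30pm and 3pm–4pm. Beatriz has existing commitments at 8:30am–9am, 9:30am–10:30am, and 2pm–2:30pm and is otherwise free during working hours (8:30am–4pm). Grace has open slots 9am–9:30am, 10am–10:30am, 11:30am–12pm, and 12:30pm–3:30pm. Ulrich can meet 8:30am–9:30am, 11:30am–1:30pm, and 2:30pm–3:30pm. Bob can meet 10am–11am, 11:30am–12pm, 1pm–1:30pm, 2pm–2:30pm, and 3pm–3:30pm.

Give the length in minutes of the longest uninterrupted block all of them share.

30 minutes

Beatriz free within 08:30–16:00: 09:00–09:30, 10:30–14:00, 14:30–16:00.
Eitan ∩ Beatriz: 09:00–09:30, 10:30–14:00, 15:00–16:00.
Eitan ∩ Beatriz ∩ Grace: 09:00–09:30, 11:30–12:00, 12:30–14:00, 15:00–15:30.
Eitan ∩ Beatriz ∩ Grace ∩ Ulrich: 09:00–09:30, 11:30–12:00, 12:30–13:30, 15:00–15:30.
Eitan ∩ Beatriz ∩ Grace ∩ Ulrich ∩ Bob: 11:30–12:00, 13:00–13:30, 15:00–15:30.
Common window lengths: 30, 30, 30 min; longest is 30.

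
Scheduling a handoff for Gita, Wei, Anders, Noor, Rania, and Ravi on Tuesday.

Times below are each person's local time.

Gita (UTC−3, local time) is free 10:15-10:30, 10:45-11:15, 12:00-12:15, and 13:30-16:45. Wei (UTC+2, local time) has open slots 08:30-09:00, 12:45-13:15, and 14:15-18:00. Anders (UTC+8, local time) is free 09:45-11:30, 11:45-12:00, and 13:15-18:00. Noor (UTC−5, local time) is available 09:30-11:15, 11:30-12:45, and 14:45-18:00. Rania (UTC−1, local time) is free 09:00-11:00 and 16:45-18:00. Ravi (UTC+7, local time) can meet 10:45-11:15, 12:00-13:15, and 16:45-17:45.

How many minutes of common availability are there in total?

Gita → UTC: 13:15–13:30, 13:45–14:15, 15:00–15:15, 16:30–19:45.
Wei → UTC: 06:30–07:00, 10:45–11:15, 12:15–16:00.
Anders → UTC: 01:45–03:30, 03:45–04:00, 05:15–10:00.
Noor → UTC: 14:30–16:15, 16:30–17:45, 19:45–23:00.
Rania → UTC: 10:00–12:00, 17:45–19:00.
Ravi → UTC: 03:45–04:15, 05:00–06:15, 09:45–10:45.
Gita ∩ Wei: 13:15–13:30, 13:45–14:15, 15:00–15:15.
Gita ∩ Wei ∩ Anders: (none).
Gita ∩ Wei ∩ Anders ∩ Noor: (none).
Gita ∩ Wei ∩ Anders ∩ Noor ∩ Rania: (none).
Gita ∩ Wei ∩ Anders ∩ Noor ∩ Rania ∩ Ravi: (none).
Total common minutes: 0.

0 minutes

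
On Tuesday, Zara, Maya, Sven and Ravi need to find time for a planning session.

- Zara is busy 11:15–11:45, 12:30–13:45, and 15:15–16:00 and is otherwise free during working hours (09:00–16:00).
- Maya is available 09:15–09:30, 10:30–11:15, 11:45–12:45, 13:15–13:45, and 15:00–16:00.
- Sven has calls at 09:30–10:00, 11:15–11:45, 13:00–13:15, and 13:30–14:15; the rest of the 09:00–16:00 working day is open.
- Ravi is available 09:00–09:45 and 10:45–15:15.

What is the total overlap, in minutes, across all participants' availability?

105 minutes

Zara free within 09:00–16:00: 09:00–11:15, 11:45–12:30, 13:45–15:15.
Sven free within 09:00–16:00: 09:00–09:30, 10:00–11:15, 11:45–13:00, 13:15–13:30, 14:15–16:00.
Zara ∩ Maya: 09:15–09:30, 10:30–11:15, 11:45–12:30, 15:00–15:15.
Zara ∩ Maya ∩ Sven: 09:15–09:30, 10:30–11:15, 11:45–12:30, 15:00–15:15.
Zara ∩ Maya ∩ Sven ∩ Ravi: 09:15–09:30, 10:45–11:15, 11:45–12:30, 15:00–15:15.
Total common minutes: 15 + 30 + 45 + 15 = 105.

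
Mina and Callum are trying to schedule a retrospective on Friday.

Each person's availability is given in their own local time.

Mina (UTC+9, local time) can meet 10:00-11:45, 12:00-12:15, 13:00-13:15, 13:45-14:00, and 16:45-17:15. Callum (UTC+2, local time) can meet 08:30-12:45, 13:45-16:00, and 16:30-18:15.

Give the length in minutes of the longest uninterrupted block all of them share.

30 minutes

Mina → UTC: 01:00–02:45, 03:00–03:15, 04:00–04:15, 04:45–05:00, 07:45–08:15.
Callum → UTC: 06:30–10:45, 11:45–14:00, 14:30–16:15.
Mina ∩ Callum: 07:45–08:15.
Single common window of 30 minutes.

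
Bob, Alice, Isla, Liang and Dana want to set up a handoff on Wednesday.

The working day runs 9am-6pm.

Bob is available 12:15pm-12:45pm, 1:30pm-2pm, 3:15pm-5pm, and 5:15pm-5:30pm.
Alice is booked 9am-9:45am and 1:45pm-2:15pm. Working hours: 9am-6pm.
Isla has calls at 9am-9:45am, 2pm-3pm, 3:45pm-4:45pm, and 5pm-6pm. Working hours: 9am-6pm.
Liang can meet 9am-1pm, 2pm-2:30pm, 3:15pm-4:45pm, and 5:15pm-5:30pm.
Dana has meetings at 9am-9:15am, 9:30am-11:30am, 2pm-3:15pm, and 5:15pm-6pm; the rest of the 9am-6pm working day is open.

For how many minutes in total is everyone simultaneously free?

Alice free within 09:00–18:00: 09:45–13:45, 14:15–18:00.
Isla free within 09:00–18:00: 09:45–14:00, 15:00–15:45, 16:45–17:00.
Dana free within 09:00–18:00: 09:15–09:30, 11:30–14:00, 15:15–17:15.
Bob ∩ Alice: 12:15–12:45, 13:30–13:45, 15:15–17:00, 17:15–17:30.
Bob ∩ Alice ∩ Isla: 12:15–12:45, 13:30–13:45, 15:15–15:45, 16:45–17:00.
Bob ∩ Alice ∩ Isla ∩ Liang: 12:15–12:45, 15:15–15:45.
Bob ∩ Alice ∩ Isla ∩ Liang ∩ Dana: 12:15–12:45, 15:15–15:45.
Total common minutes: 30 + 30 = 60.

60 minutes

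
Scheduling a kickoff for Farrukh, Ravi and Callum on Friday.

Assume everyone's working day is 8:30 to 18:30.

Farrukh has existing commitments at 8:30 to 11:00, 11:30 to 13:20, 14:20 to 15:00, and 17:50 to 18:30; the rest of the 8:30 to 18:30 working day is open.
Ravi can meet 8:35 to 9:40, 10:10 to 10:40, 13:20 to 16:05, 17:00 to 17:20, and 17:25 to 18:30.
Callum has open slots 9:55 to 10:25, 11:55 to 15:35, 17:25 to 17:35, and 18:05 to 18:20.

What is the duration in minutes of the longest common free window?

60 minutes

Farrukh free within 08:30–18:30: 11:00–11:30, 13:20–14:20, 15:00–17:50.
Farrukh ∩ Ravi: 13:20–14:20, 15:00–16:05, 17:00–17:20, 17:25–17:50.
Farrukh ∩ Ravi ∩ Callum: 13:20–14:20, 15:00–15:35, 17:25–17:35.
Common window lengths: 60, 35, 10 min; longest is 60.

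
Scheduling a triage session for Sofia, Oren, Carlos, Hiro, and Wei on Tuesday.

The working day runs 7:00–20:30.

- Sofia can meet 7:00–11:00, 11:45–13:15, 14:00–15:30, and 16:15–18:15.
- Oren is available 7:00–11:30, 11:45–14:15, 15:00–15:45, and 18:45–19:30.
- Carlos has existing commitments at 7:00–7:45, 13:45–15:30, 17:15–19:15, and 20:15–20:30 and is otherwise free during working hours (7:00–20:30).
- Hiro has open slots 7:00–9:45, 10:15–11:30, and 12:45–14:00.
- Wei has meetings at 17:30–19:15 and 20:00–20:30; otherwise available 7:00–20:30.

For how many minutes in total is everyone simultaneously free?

195 minutes

Carlos free within 07:00–20:30: 07:45–13:45, 15:30–17:15, 19:15–20:15.
Wei free within 07:00–20:30: 07:00–17:30, 19:15–20:00.
Sofia ∩ Oren: 07:00–11:00, 11:45–13:15, 14:00–14:15, 15:00–15:30.
Sofia ∩ Oren ∩ Carlos: 07:45–11:00, 11:45–13:15.
Sofia ∩ Oren ∩ Carlos ∩ Hiro: 07:45–09:45, 10:15–11:00, 12:45–13:15.
Sofia ∩ Oren ∩ Carlos ∩ Hiro ∩ Wei: 07:45–09:45, 10:15–11:00, 12:45–13:15.
Total common minutes: 120 + 45 + 30 = 195.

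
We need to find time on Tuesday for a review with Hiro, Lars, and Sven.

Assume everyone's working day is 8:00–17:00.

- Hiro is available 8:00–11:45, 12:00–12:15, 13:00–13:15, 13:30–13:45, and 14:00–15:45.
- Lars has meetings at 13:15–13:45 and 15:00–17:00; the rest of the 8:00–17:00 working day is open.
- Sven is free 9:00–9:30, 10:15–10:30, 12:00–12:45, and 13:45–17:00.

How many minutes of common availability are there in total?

Lars free within 08:00–17:00: 08:00–13:15, 13:45–15:00.
Hiro ∩ Lars: 08:00–11:45, 12:00–12:15, 13:00–13:15, 14:00–15:00.
Hiro ∩ Lars ∩ Sven: 09:00–09:30, 10:15–10:30, 12:00–12:15, 14:00–15:00.
Total common minutes: 30 + 15 + 15 + 60 = 120.

120 minutes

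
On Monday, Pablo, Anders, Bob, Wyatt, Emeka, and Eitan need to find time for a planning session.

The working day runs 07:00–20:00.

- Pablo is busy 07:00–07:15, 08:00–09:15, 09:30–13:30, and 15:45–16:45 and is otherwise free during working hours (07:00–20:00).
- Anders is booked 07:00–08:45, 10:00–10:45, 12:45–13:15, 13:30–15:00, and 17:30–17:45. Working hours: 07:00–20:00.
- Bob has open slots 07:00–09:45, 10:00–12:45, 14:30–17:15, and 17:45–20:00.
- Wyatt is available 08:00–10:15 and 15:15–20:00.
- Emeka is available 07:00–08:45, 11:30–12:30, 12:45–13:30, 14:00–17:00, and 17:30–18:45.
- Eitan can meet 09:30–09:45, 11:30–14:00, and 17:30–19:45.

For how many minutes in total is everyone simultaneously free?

60 minutes

Pablo free within 07:00–20:00: 07:15–08:00, 09:15–09:30, 13:30–15:45, 16:45–20:00.
Anders free within 07:00–20:00: 08:45–10:00, 10:45–12:45, 13:15–13:30, 15:00–17:30, 17:45–20:00.
Pablo ∩ Anders: 09:15–09:30, 15:00–15:45, 16:45–17:30, 17:45–20:00.
Pablo ∩ Anders ∩ Bob: 09:15–09:30, 15:00–15:45, 16:45–17:15, 17:45–20:00.
Pablo ∩ Anders ∩ Bob ∩ Wyatt: 09:15–09:30, 15:15–15:45, 16:45–17:15, 17:45–20:00.
Pablo ∩ Anders ∩ Bob ∩ Wyatt ∩ Emeka: 15:15–15:45, 16:45–17:00, 17:45–18:45.
Pablo ∩ Anders ∩ Bob ∩ Wyatt ∩ Emeka ∩ Eitan: 17:45–18:45.
Total common minutes: 60.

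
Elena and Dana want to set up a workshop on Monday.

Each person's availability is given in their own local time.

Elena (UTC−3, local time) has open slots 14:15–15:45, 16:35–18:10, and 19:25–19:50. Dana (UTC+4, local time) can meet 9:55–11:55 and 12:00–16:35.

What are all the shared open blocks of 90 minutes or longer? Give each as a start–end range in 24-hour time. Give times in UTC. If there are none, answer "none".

none

Elena → UTC: 17:15–18:45, 19:35–21:10, 22:25–22:50.
Dana → UTC: 05:55–07:55, 08:00–12:35.
Elena ∩ Dana: (none).
Windows ≥ 90 min: (none).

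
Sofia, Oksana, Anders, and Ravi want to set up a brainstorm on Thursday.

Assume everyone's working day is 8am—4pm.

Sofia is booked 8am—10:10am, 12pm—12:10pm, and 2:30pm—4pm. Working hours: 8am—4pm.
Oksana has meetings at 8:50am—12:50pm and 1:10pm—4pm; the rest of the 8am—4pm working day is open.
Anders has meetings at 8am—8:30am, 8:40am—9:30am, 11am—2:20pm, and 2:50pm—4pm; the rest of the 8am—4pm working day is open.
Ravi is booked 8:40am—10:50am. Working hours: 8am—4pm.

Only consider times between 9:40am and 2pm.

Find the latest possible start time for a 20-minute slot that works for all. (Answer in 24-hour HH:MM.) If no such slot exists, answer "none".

none

Sofia free within 08:00–16:00: 10:10–12:00, 12:10–14:30.
Oksana free within 08:00–16:00: 08:00–08:50, 12:50–13:10.
Anders free within 08:00–16:00: 08:30–08:40, 09:30–11:00, 14:20–14:50.
Ravi free within 08:00–16:00: 08:00–08:40, 10:50–16:00.
Sofia ∩ Oksana: 12:50–13:10.
Sofia ∩ Oksana ∩ Anders: (none).
Sofia ∩ Oksana ∩ Anders ∩ Ravi: (none).
Restricted to 09:40–14:00: (none).
Windows ≥ 20 min: (none).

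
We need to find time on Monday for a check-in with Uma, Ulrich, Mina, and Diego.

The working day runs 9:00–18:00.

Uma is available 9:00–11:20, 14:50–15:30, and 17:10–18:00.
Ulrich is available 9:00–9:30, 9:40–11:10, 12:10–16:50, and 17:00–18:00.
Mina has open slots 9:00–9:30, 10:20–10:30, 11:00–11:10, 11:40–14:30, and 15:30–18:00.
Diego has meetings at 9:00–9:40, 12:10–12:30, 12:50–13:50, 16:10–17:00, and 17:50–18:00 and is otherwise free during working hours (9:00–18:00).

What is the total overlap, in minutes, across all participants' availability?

60 minutes

Diego free within 09:00–18:00: 09:40–12:10, 12:30–12:50, 13:50–16:10, 17:00–17:50.
Uma ∩ Ulrich: 09:00–09:30, 09:40–11:10, 14:50–15:30, 17:10–18:00.
Uma ∩ Ulrich ∩ Mina: 09:00–09:30, 10:20–10:30, 11:00–11:10, 17:10–18:00.
Uma ∩ Ulrich ∩ Mina ∩ Diego: 10:20–10:30, 11:00–11:10, 17:10–17:50.
Total common minutes: 10 + 10 + 40 = 60.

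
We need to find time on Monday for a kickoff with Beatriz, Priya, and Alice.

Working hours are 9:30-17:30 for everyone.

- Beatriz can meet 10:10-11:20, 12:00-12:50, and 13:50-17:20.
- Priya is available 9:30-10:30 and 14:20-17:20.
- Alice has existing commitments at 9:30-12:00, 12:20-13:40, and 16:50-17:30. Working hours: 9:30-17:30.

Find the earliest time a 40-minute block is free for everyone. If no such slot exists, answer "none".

14:20

Alice free within 09:30–17:30: 12:00–12:20, 13:40–16:50.
Beatriz ∩ Priya: 10:10–10:30, 14:20–17:20.
Beatriz ∩ Priya ∩ Alice: 14:20–16:50.
Windows ≥ 40 min: 14:20–16:50.
Earliest such window starts at 14:20.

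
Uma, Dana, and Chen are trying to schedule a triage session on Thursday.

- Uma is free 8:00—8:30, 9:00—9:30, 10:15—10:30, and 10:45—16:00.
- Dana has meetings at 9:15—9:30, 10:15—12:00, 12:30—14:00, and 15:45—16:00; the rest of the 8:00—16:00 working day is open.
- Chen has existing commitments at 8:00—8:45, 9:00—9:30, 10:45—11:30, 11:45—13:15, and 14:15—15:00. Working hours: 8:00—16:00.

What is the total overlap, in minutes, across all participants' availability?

Dana free within 08:00–16:00: 08:00–09:15, 09:30–10:15, 12:00–12:30, 14:00–15:45.
Chen free within 08:00–16:00: 08:45–09:00, 09:30–10:45, 11:30–11:45, 13:15–14:15, 15:00–16:00.
Uma ∩ Dana: 08:00–08:30, 09:00–09:15, 12:00–12:30, 14:00–15:45.
Uma ∩ Dana ∩ Chen: 14:00–14:15, 15:00–15:45.
Total common minutes: 15 + 45 = 60.

60 minutes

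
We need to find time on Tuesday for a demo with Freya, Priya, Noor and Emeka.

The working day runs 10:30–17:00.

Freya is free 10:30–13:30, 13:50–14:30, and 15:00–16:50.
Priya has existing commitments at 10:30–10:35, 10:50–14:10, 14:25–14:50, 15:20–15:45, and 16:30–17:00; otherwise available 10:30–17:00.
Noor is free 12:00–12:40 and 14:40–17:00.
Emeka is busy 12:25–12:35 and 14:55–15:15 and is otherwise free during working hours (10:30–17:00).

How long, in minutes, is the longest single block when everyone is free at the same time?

Priya free within 10:30–17:00: 10:35–10:50, 14:10–14:25, 14:50–15:20, 15:45–16:30.
Emeka free within 10:30–17:00: 10:30–12:25, 12:35–14:55, 15:15–17:00.
Freya ∩ Priya: 10:35–10:50, 14:10–14:25, 15:00–15:20, 15:45–16:30.
Freya ∩ Priya ∩ Noor: 15:00–15:20, 15:45–16:30.
Freya ∩ Priya ∩ Noor ∩ Emeka: 15:15–15:20, 15:45–16:30.
Common window lengths: 5, 45 min; longest is 45.

45 minutes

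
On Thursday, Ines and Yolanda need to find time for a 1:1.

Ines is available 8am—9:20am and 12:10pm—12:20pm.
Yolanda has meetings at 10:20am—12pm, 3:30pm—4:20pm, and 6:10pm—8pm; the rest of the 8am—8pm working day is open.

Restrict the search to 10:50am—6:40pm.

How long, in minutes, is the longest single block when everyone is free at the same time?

Yolanda free within 08:00–20:00: 08:00–10:20, 12:00–15:30, 16:20–18:10.
Ines ∩ Yolanda: 08:00–09:20, 12:10–12:20.
Restricted to 10:50–18:40: 12:10–12:20.
Single common window of 10 minutes.

10 minutes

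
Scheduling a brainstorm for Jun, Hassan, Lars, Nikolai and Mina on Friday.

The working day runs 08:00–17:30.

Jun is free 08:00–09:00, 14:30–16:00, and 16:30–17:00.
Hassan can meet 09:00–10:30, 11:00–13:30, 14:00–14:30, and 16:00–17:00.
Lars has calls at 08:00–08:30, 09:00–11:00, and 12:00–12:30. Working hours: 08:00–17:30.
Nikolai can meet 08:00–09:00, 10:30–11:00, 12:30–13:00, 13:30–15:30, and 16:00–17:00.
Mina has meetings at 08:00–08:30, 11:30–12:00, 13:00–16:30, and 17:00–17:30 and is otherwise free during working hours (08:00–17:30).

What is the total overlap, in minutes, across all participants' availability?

Lars free within 08:00–17:30: 08:30–09:00, 11:00–12:00, 12:30–17:30.
Mina free within 08:00–17:30: 08:30–11:30, 12:00–13:00, 16:30–17:00.
Jun ∩ Hassan: 16:30–17:00.
Jun ∩ Hassan ∩ Lars: 16:30–17:00.
Jun ∩ Hassan ∩ Lars ∩ Nikolai: 16:30–17:00.
Jun ∩ Hassan ∩ Lars ∩ Nikolai ∩ Mina: 16:30–17:00.
Total common minutes: 30.

30 minutes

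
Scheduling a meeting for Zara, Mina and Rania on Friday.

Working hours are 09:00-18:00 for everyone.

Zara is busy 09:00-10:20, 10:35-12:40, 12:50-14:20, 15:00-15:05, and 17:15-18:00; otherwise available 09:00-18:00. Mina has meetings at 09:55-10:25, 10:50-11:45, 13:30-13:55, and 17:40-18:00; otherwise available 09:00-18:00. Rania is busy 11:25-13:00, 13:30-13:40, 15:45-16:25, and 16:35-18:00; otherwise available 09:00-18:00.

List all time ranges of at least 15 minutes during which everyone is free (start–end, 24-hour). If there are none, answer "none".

Zara free within 09:00–18:00: 10:20–10:35, 12:40–12:50, 14:20–15:00, 15:05–17:15.
Mina free within 09:00–18:00: 09:00–09:55, 10:25–10:50, 11:45–13:30, 13:55–17:40.
Rania free within 09:00–18:00: 09:00–11:25, 13:00–13:30, 13:40–15:45, 16:25–16:35.
Zara ∩ Mina: 10:25–10:35, 12:40–12:50, 14:20–15:00, 15:05–17:15.
Zara ∩ Mina ∩ Rania: 10:25–10:35, 14:20–15:00, 15:05–15:45, 16:25–16:35.
Windows ≥ 15 min: 14:20–15:00, 15:05–15:45.

14:20–15:00, 15:05–15:45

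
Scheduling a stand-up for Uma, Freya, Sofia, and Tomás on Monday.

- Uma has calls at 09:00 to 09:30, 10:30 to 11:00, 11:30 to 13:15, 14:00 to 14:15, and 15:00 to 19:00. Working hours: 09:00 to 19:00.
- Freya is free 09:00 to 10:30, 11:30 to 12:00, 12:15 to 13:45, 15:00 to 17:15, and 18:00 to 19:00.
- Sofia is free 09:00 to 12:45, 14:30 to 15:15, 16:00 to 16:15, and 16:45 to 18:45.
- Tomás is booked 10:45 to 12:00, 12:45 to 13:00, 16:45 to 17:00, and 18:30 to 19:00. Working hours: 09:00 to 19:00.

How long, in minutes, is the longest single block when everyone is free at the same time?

Uma free within 09:00–19:00: 09:30–10:30, 11:00–11:30, 13:15–14:00, 14:15–15:00.
Tomás free within 09:00–19:00: 09:00–10:45, 12:00–12:45, 13:00–16:45, 17:00–18:30.
Uma ∩ Freya: 09:30–10:30, 13:15–13:45.
Uma ∩ Freya ∩ Sofia: 09:30–10:30.
Uma ∩ Freya ∩ Sofia ∩ Tomás: 09:30–10:30.
Single common window of 60 minutes.

60 minutes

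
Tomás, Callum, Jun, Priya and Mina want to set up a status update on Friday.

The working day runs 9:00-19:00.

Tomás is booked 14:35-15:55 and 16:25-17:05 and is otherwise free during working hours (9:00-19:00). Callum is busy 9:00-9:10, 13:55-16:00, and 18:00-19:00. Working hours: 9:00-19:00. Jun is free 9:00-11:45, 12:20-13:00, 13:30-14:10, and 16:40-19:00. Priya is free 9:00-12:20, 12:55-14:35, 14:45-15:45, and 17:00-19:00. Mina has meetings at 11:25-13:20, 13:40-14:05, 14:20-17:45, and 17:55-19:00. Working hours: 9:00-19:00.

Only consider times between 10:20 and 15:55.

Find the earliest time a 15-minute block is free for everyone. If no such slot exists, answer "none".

10:20

Tomás free within 09:00–19:00: 09:00–14:35, 15:55–16:25, 17:05–19:00.
Callum free within 09:00–19:00: 09:10–13:55, 16:00–18:00.
Mina free within 09:00–19:00: 09:00–11:25, 13:20–13:40, 14:05–14:20, 17:45–17:55.
Tomás ∩ Callum: 09:10–13:55, 16:00–16:25, 17:05–18:00.
Tomás ∩ Callum ∩ Jun: 09:10–11:45, 12:20–13:00, 13:30–13:55, 17:05–18:00.
Tomás ∩ Callum ∩ Jun ∩ Priya: 09:10–11:45, 12:55–13:00, 13:30–13:55, 17:05–18:00.
Tomás ∩ Callum ∩ Jun ∩ Priya ∩ Mina: 09:10–11:25, 13:30–13:40, 17:45–17:55.
Restricted to 10:20–15:55: 10:20–11:25, 13:30–13:40.
Windows ≥ 15 min: 10:20–11:25.
Earliest such window starts at 10:20.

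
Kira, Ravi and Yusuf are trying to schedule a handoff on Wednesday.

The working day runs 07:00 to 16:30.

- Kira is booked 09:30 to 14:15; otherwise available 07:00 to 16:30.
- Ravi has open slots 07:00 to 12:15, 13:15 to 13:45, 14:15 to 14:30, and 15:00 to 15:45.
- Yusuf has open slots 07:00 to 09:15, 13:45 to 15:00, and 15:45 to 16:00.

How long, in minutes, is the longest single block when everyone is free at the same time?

Kira free within 07:00–16:30: 07:00–09:30, 14:15–16:30.
Kira ∩ Ravi: 07:00–09:30, 14:15–14:30, 15:00–15:45.
Kira ∩ Ravi ∩ Yusuf: 07:00–09:15, 14:15–14:30.
Common window lengths: 135, 15 min; longest is 135.

135 minutes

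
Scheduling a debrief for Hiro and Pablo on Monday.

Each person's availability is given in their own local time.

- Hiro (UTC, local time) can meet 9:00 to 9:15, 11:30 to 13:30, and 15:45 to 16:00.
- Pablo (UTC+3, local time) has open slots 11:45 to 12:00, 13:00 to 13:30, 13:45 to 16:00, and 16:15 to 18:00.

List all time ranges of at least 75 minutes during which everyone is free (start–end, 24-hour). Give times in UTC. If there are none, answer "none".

11:30–13:00

Hiro → UTC: 09:00–09:15, 11:30–13:30, 15:45–16:00.
Pablo → UTC: 08:45–09:00, 10:00–10:30, 10:45–13:00, 13:15–15:00.
Hiro ∩ Pablo: 11:30–13:00, 13:15–13:30.
Windows ≥ 75 min: 11:30–13:00.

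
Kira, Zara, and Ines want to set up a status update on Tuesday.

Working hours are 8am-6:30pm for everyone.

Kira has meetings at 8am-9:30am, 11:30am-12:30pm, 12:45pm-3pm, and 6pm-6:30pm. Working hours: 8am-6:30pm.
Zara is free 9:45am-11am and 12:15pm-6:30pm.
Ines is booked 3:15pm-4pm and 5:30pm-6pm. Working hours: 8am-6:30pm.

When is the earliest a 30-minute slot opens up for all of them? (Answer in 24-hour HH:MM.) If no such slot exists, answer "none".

Kira free within 08:00–18:30: 09:30–11:30, 12:30–12:45, 15:00–18:00.
Ines free within 08:00–18:30: 08:00–15:15, 16:00–17:30, 18:00–18:30.
Kira ∩ Zara: 09:45–11:00, 12:30–12:45, 15:00–18:00.
Kira ∩ Zara ∩ Ines: 09:45–11:00, 12:30–12:45, 15:00–15:15, 16:00–17:30.
Windows ≥ 30 min: 09:45–11:00, 16:00–17:30.
Earliest such window starts at 09:45.

09:45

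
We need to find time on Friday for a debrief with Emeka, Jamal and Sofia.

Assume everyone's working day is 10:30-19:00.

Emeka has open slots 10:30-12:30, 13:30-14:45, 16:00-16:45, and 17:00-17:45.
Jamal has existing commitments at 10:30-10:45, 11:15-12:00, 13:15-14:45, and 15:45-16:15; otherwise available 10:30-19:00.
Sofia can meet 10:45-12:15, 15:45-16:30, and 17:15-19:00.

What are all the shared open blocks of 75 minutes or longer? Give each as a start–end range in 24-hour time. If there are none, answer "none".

none

Jamal free within 10:30–19:00: 10:45–11:15, 12:00–13:15, 14:45–15:45, 16:15–19:00.
Emeka ∩ Jamal: 10:45–11:15, 12:00–12:30, 16:15–16:45, 17:00–17:45.
Emeka ∩ Jamal ∩ Sofia: 10:45–11:15, 12:00–12:15, 16:15–16:30, 17:15–17:45.
Windows ≥ 75 min: (none).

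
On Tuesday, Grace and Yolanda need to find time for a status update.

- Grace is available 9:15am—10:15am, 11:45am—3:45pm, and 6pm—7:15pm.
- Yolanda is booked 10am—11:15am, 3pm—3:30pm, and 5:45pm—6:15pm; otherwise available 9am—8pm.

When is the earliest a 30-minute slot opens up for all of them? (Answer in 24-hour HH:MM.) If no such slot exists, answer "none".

Yolanda free within 09:00–20:00: 09:00–10:00, 11:15–15:00, 15:30–17:45, 18:15–20:00.
Grace ∩ Yolanda: 09:15–10:00, 11:45–15:00, 15:30–15:45, 18:15–19:15.
Windows ≥ 30 min: 09:15–10:00, 11:45–15:00, 18:15–19:15.
Earliest such window starts at 09:15.

09:15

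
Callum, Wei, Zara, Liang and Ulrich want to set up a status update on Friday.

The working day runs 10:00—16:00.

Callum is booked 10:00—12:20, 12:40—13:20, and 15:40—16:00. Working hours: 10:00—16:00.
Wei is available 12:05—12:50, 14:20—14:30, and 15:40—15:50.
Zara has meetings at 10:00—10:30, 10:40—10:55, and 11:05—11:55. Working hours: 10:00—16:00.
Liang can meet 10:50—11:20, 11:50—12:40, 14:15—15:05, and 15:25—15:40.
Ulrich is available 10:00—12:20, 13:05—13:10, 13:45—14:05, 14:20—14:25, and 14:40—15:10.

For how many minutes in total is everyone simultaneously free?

Callum free within 10:00–16:00: 12:20–12:40, 13:20–15:40.
Zara free within 10:00–16:00: 10:30–10:40, 10:55–11:05, 11:55–16:00.
Callum ∩ Wei: 12:20–12:40, 14:20–14:30.
Callum ∩ Wei ∩ Zara: 12:20–12:40, 14:20–14:30.
Callum ∩ Wei ∩ Zara ∩ Liang: 12:20–12:40, 14:20–14:30.
Callum ∩ Wei ∩ Zara ∩ Liang ∩ Ulrich: 14:20–14:25.
Total common minutes: 5.

5 minutes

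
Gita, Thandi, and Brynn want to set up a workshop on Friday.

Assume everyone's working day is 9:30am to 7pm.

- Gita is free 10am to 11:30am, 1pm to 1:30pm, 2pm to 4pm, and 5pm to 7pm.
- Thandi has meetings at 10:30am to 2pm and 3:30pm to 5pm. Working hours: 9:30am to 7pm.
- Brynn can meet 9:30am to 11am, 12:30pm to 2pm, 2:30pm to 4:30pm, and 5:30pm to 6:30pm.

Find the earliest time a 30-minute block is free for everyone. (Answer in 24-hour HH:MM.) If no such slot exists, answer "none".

10:00

Thandi free within 09:30–19:00: 09:30–10:30, 14:00–15:30, 17:00–19:00.
Gita ∩ Thandi: 10:00–10:30, 14:00–15:30, 17:00–19:00.
Gita ∩ Thandi ∩ Brynn: 10:00–10:30, 14:30–15:30, 17:30–18:30.
Windows ≥ 30 min: 10:00–10:30, 14:30–15:30, 17:30–18:30.
Earliest such window starts at 10:00.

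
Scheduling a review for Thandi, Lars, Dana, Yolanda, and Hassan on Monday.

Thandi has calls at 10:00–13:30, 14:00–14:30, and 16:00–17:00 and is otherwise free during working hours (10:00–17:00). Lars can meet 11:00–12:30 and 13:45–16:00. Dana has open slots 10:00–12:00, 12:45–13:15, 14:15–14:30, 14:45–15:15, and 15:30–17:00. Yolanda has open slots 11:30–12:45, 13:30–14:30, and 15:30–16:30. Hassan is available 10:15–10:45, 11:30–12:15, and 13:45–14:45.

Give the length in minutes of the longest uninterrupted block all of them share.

Thandi free within 10:00–17:00: 13:30–14:00, 14:30–16:00.
Thandi ∩ Lars: 13:45–14:00, 14:30–16:00.
Thandi ∩ Lars ∩ Dana: 14:45–15:15, 15:30–16:00.
Thandi ∩ Lars ∩ Dana ∩ Yolanda: 15:30–16:00.
Thandi ∩ Lars ∩ Dana ∩ Yolanda ∩ Hassan: (none).
No common window.

0 minutes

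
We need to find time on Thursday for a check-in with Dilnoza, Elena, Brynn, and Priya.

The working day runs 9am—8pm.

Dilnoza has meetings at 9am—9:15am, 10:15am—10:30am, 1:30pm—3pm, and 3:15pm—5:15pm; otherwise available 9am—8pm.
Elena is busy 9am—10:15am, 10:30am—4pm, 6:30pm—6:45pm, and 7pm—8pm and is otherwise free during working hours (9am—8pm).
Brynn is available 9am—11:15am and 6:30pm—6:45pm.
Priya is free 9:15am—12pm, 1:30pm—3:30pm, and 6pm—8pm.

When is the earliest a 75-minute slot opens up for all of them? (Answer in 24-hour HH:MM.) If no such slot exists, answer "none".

Dilnoza free within 09:00–20:00: 09:15–10:15, 10:30–13:30, 15:00–15:15, 17:15–20:00.
Elena free within 09:00–20:00: 10:15–10:30, 16:00–18:30, 18:45–19:00.
Dilnoza ∩ Elena: 17:15–18:30, 18:45–19:00.
Dilnoza ∩ Elena ∩ Brynn: (none).
Dilnoza ∩ Elena ∩ Brynn ∩ Priya: (none).
Windows ≥ 75 min: (none).

none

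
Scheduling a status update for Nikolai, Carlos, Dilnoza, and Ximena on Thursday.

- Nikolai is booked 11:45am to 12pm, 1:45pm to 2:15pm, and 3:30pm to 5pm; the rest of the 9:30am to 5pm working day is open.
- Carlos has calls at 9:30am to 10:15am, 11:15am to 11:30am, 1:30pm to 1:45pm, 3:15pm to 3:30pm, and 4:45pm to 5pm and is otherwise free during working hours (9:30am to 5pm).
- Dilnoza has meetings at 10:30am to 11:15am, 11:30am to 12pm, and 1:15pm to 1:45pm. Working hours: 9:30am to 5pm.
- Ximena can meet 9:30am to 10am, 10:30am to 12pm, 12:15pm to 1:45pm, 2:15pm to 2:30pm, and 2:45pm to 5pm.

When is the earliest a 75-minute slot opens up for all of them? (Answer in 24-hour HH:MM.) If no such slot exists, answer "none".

none

Nikolai free within 09:30–17:00: 09:30–11:45, 12:00–13:45, 14:15–15:30.
Carlos free within 09:30–17:00: 10:15–11:15, 11:30–13:30, 13:45–15:15, 15:30–16:45.
Dilnoza free within 09:30–17:00: 09:30–10:30, 11:15–11:30, 12:00–13:15, 13:45–17:00.
Nikolai ∩ Carlos: 10:15–11:15, 11:30–11:45, 12:00–13:30, 14:15–15:15.
Nikolai ∩ Carlos ∩ Dilnoza: 10:15–10:30, 12:00–13:15, 14:15–15:15.
Nikolai ∩ Carlos ∩ Dilnoza ∩ Ximena: 12:15–13:15, 14:15–14:30, 14:45–15:15.
Windows ≥ 75 min: (none).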